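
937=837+100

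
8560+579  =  9139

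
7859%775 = 109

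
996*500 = 498000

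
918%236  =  210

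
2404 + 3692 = 6096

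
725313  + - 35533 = 689780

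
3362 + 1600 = 4962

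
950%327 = 296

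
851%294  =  263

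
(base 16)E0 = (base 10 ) 224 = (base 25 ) 8o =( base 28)80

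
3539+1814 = 5353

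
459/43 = 10 + 29/43 = 10.67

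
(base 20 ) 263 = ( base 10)923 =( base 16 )39b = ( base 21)21k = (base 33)RW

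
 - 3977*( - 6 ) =23862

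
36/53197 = 36/53197 = 0.00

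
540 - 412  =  128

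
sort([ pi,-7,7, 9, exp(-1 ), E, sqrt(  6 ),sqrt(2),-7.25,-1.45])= [ - 7.25, - 7, - 1.45, exp(  -  1),sqrt( 2 ), sqrt( 6 ), E , pi, 7,9]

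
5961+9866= 15827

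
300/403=300/403 = 0.74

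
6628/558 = 3314/279 = 11.88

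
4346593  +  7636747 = 11983340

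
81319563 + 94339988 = 175659551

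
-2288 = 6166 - 8454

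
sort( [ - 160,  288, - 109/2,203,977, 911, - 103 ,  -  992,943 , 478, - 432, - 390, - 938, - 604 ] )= [ - 992, - 938, - 604, - 432,-390, - 160,-103, - 109/2, 203,288, 478,911,943, 977 ] 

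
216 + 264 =480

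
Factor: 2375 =5^3*19^1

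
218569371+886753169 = 1105322540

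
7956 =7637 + 319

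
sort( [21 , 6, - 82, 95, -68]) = [ - 82, - 68, 6,21,95 ]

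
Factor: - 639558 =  - 2^1*3^2*35531^1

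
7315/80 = 1463/16=91.44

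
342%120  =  102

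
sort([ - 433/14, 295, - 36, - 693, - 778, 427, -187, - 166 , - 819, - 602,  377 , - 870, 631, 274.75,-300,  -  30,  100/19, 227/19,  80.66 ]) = [ - 870 , - 819, - 778, - 693, - 602, - 300, - 187, -166, - 36, - 433/14, - 30 , 100/19, 227/19, 80.66 , 274.75, 295 , 377,427, 631 ] 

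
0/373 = 0 = 0.00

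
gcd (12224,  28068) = 4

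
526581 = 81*6501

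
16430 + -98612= - 82182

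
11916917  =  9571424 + 2345493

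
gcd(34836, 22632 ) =12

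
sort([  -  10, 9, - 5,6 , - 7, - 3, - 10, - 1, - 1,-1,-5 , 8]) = [ - 10, - 10,-7, - 5, -5,-3, - 1,-1,-1 , 6,8,9 ]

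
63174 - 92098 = - 28924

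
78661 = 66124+12537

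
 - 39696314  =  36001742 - 75698056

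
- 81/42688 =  - 1 + 42607/42688 = -0.00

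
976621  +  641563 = 1618184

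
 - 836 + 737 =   -  99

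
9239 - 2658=6581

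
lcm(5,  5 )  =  5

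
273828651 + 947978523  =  1221807174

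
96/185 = 96/185=0.52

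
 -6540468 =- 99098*66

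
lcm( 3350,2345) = 23450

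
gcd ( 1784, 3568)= 1784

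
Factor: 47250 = 2^1*3^3 * 5^3 * 7^1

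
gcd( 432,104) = 8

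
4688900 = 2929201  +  1759699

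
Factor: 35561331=3^2*13^1*17^1*19^1*941^1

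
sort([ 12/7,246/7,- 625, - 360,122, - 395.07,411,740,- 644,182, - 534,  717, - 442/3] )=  [ - 644, - 625, - 534, - 395.07,- 360,  -  442/3, 12/7 , 246/7, 122,182,411,717,740]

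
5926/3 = 5926/3 = 1975.33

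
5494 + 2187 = 7681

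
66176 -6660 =59516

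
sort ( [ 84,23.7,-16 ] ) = [ - 16,23.7, 84] 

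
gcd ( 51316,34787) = 1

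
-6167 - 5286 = -11453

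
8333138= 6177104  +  2156034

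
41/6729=41/6729 = 0.01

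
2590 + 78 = 2668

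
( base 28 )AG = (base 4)10220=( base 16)128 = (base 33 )8W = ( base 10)296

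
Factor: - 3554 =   -  2^1 * 1777^1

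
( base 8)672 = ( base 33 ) dd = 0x1BA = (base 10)442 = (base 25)HH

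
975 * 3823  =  3727425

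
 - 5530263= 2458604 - 7988867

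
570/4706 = 285/2353 =0.12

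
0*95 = 0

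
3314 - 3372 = - 58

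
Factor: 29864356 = 2^2 * 137^1*54497^1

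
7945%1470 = 595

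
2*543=1086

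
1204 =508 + 696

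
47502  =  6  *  7917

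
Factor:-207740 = -2^2*5^1*13^1*17^1 * 47^1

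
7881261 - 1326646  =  6554615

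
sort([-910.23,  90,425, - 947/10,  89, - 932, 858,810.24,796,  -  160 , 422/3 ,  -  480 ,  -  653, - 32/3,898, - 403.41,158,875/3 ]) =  [ - 932, - 910.23, - 653,  -  480,  -  403.41 , - 160,  -  947/10,-32/3 , 89, 90, 422/3, 158,875/3, 425, 796,810.24,858, 898 ]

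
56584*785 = 44418440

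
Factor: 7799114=2^1*557^1*7001^1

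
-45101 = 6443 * (-7) 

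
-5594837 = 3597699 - 9192536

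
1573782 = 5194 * 303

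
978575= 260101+718474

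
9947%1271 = 1050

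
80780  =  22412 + 58368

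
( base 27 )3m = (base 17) 61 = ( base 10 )103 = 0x67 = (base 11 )94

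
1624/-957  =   - 56/33 = - 1.70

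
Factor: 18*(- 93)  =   - 2^1*3^3* 31^1 = - 1674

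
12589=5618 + 6971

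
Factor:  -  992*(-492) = 488064 = 2^7*3^1*31^1*41^1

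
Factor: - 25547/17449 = - 59^1*433^1*17449^(-1)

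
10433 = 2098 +8335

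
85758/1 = 85758 = 85758.00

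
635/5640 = 127/1128=0.11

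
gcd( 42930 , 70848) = 54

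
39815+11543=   51358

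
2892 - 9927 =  - 7035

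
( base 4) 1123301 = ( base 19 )G52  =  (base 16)16f1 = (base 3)22001112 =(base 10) 5873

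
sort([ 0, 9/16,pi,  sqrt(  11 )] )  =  [ 0,9/16,pi,sqrt(11 ) ] 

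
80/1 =80=80.00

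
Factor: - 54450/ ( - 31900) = 2^ ( - 1 )*3^2*11^1*29^( - 1 )  =  99/58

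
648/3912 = 27/163 = 0.17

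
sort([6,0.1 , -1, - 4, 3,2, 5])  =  [- 4 , - 1,  0.1,2, 3,5, 6]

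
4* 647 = 2588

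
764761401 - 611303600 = 153457801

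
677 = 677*1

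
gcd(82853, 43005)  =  1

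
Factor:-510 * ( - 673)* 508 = 174360840 = 2^3*3^1 * 5^1*17^1 * 127^1*673^1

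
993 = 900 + 93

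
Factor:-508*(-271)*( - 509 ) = -70073012 = - 2^2*127^1 * 271^1*509^1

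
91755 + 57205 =148960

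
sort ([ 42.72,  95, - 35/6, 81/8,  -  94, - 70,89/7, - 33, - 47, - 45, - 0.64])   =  [ - 94, - 70, - 47, - 45, - 33, - 35/6, - 0.64, 81/8, 89/7 , 42.72,95 ]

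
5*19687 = 98435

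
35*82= 2870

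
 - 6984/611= - 12  +  348/611 =- 11.43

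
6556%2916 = 724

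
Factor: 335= 5^1*67^1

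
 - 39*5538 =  - 215982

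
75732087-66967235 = 8764852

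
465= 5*93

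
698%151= 94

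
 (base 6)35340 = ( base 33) 4MI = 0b1001111101100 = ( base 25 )840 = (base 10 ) 5100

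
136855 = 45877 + 90978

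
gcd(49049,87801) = 7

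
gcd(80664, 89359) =1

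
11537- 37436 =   -  25899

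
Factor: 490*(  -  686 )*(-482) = 162019480= 2^3*5^1*7^5*241^1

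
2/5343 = 2/5343 = 0.00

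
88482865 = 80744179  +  7738686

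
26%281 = 26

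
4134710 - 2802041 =1332669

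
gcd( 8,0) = 8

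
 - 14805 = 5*( - 2961 ) 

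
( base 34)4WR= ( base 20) E6J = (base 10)5739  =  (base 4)1121223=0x166b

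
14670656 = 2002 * 7328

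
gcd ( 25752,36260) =148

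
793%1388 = 793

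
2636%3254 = 2636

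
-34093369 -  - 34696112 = 602743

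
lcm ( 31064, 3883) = 31064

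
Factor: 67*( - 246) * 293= - 2^1  *3^1 * 41^1 *67^1*293^1=- 4829226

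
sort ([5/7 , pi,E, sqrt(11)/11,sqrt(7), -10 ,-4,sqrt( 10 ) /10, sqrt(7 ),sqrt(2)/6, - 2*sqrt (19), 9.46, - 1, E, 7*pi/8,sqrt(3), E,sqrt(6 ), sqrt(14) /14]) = [  -  10, - 2*sqrt(19),  -  4,  -  1,sqrt(2) /6, sqrt(14 )/14 , sqrt(11)/11,sqrt(10 )/10, 5/7, sqrt(3), sqrt(6) , sqrt(7),sqrt(7), E,E, E,  7*pi/8, pi,9.46]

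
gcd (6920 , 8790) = 10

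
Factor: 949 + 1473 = 2422 =2^1*7^1*173^1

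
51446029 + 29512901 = 80958930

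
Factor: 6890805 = 3^3*5^1 * 51043^1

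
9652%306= 166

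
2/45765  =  2/45765 = 0.00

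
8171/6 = 8171/6 = 1361.83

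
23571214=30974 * 761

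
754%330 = 94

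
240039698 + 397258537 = 637298235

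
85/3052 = 85/3052 = 0.03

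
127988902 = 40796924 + 87191978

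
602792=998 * 604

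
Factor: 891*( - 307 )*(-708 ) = 193664196= 2^2*3^5 * 11^1 * 59^1*307^1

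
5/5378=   5/5378=   0.00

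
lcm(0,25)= 0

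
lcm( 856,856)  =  856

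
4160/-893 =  - 4160/893 = - 4.66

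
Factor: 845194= 2^1*7^1*73^1*827^1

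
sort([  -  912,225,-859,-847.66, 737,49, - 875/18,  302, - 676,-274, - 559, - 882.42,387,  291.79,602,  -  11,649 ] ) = [ - 912,-882.42, - 859,  -  847.66,  -  676, - 559, -274, - 875/18, - 11,49,225, 291.79 , 302,387,602 , 649,737]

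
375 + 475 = 850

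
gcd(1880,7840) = 40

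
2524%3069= 2524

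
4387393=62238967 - 57851574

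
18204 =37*492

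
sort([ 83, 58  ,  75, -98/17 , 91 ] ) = [-98/17, 58,75,83 , 91 ] 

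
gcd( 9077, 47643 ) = 1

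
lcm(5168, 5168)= 5168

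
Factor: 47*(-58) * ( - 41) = 2^1*29^1*41^1*47^1 = 111766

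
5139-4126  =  1013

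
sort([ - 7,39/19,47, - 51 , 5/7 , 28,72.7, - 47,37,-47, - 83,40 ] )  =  [ - 83,  -  51,-47, - 47,  -  7,  5/7,39/19, 28,37,40, 47,72.7]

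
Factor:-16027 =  - 11^1*31^1 * 47^1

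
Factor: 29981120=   2^6*5^1*13^1*7207^1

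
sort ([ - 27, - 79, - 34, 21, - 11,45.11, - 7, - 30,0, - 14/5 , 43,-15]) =[ - 79,- 34, - 30, - 27, - 15,-11, - 7  , - 14/5, 0,  21,43,45.11 ] 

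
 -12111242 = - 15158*799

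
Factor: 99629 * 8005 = 797530145 = 5^1*67^1 *1487^1*1601^1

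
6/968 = 3/484 = 0.01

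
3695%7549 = 3695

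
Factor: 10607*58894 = 624688658 = 2^1*11^1*2677^1*10607^1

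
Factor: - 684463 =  - 13^1*37^1*1423^1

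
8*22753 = 182024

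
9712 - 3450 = 6262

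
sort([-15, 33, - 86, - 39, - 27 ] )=[ - 86, - 39, - 27, - 15,  33] 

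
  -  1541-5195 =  - 6736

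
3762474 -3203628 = 558846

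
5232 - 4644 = 588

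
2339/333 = 2339/333 = 7.02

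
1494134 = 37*40382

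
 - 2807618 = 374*(-7507 ) 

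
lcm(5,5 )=5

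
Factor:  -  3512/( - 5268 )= 2^1*3^(  -  1) =2/3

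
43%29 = 14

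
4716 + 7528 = 12244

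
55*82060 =4513300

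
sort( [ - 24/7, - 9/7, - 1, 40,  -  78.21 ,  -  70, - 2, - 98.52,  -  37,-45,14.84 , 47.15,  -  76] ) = [ - 98.52, - 78.21, - 76,-70, - 45, -37 , - 24/7, - 2, - 9/7, - 1, 14.84,40,47.15] 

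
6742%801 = 334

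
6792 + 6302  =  13094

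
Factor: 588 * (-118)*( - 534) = 37051056 = 2^4 * 3^2*7^2*59^1*89^1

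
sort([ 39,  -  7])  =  [  -  7,39] 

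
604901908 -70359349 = 534542559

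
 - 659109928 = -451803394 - 207306534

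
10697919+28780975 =39478894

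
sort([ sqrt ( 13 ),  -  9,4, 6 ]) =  [  -  9,  sqrt ( 13) , 4, 6]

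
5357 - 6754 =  - 1397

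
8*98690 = 789520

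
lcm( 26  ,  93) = 2418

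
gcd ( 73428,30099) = 3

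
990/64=495/32 = 15.47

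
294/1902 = 49/317 = 0.15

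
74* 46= 3404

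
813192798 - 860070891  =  -46878093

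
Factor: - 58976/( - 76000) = 97/125 = 5^( - 3 )*97^1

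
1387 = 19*73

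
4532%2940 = 1592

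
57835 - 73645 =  - 15810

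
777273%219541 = 118650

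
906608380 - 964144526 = - 57536146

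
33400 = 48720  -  15320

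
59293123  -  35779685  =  23513438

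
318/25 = 318/25 = 12.72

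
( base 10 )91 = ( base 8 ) 133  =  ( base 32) 2r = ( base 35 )2l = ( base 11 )83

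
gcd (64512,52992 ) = 2304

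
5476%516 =316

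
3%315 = 3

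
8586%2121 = 102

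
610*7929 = 4836690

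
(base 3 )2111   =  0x43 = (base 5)232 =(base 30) 27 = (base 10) 67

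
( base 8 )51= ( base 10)41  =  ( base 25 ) 1g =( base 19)23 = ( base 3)1112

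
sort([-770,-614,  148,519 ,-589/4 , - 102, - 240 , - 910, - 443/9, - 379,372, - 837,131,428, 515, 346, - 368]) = [ - 910, - 837, - 770,-614, - 379, - 368, - 240 , - 589/4,-102, - 443/9,131, 148,346,372 , 428, 515  ,  519]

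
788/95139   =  788/95139=0.01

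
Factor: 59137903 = 11^2 * 488743^1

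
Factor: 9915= 3^1*5^1*661^1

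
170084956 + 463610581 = 633695537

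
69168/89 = 69168/89 = 777.17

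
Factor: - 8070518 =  - 2^1 * 4035259^1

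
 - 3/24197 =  - 3/24197 = - 0.00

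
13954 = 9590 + 4364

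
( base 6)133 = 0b111001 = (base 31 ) 1q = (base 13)45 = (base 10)57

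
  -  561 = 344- 905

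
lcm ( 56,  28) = 56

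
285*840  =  239400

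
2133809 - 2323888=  - 190079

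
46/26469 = 46/26469 =0.00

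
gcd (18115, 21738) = 3623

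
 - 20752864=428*( - 48488 ) 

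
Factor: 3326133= 3^1*1108711^1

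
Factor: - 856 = - 2^3*107^1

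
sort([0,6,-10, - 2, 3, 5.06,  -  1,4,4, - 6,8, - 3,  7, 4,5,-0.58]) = [-10,- 6 ,-3, - 2,-1, - 0.58,  0, 3, 4,4,4 , 5,5.06,6,7, 8]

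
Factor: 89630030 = 2^1 *5^1*7^1*19^1*67391^1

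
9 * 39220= 352980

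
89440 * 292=26116480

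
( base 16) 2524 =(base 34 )87m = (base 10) 9508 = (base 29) b8p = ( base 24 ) gc4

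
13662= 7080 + 6582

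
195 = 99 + 96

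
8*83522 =668176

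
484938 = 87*5574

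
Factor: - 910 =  - 2^1*5^1*7^1*13^1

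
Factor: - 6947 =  - 6947^1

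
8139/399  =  2713/133=20.40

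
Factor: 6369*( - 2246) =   -  14304774 =- 2^1*3^1*11^1*193^1 * 1123^1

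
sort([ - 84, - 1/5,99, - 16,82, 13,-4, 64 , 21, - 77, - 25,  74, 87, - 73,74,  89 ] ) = [ - 84, - 77,-73, - 25, -16, - 4,- 1/5,13,21,64, 74,74,82, 87,89 , 99]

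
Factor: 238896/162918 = 2^3 * 79^1*  431^ ( - 1) = 632/431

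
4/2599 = 4/2599 = 0.00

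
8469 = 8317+152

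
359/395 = 359/395=0.91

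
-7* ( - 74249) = 519743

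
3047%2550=497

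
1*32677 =32677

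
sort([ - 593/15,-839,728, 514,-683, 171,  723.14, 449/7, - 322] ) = [ - 839, - 683 , - 322, - 593/15, 449/7,171,  514, 723.14, 728]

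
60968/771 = 79 + 59/771=79.08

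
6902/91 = 75 + 11/13 = 75.85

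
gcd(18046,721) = 7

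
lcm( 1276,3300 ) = 95700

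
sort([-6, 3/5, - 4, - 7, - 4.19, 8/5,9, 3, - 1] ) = [-7, - 6, - 4.19,-4,- 1,3/5,8/5 , 3,9]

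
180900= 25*7236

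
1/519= 1/519 = 0.00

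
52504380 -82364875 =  - 29860495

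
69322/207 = 3014/9 = 334.89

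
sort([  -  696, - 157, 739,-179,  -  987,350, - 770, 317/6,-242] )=[ - 987, - 770, - 696, -242,  -  179,  -  157, 317/6, 350, 739] 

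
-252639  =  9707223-9959862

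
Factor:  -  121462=-2^1*11^1*5521^1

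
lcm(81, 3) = 81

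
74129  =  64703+9426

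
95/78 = 95/78 = 1.22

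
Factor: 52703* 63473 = 7^1*7529^1*63473^1 = 3345217519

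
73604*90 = 6624360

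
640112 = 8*80014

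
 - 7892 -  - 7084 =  - 808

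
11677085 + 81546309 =93223394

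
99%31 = 6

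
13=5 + 8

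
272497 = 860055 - 587558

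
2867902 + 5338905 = 8206807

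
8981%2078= 669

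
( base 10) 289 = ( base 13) 193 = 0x121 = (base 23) cd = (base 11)243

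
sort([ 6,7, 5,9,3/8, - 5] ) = [ - 5 , 3/8, 5 , 6,  7, 9 ]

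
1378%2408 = 1378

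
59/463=59/463 = 0.13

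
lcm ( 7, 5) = 35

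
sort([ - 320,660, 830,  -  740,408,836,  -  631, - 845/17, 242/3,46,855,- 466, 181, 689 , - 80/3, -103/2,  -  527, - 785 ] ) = [ - 785,- 740, - 631,-527, - 466, - 320, - 103/2, - 845/17, - 80/3,46 , 242/3,181,408,660,  689, 830, 836,855 ]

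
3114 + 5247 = 8361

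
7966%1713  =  1114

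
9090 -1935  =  7155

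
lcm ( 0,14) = 0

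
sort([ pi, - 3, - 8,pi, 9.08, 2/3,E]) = [ - 8, - 3,  2/3, E, pi, pi, 9.08]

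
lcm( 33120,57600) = 1324800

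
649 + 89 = 738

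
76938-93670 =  - 16732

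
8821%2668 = 817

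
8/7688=1/961=0.00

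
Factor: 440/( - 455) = -2^3*7^(-1)*11^1 * 13^ (-1)= - 88/91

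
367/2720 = 367/2720= 0.13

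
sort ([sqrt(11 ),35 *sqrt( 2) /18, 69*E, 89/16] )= [ 35 * sqrt( 2 ) /18, sqrt(11 ), 89/16,69* E ] 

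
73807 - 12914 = 60893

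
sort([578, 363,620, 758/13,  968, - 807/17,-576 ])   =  [-576,-807/17 , 758/13,363, 578,  620, 968] 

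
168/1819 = 168/1819 = 0.09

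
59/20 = 59/20 = 2.95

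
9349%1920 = 1669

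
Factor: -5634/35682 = -3^1*19^( - 1 ) = -3/19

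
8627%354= 131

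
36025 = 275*131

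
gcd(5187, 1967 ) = 7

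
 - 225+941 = 716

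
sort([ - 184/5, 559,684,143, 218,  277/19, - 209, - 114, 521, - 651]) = [ - 651, - 209, -114, - 184/5,277/19, 143, 218,521,559,684]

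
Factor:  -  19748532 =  - 2^2*3^1*193^1*8527^1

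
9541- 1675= 7866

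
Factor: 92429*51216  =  2^4*3^1 * 11^1* 17^1*97^1 * 5437^1  =  4733843664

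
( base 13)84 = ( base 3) 11000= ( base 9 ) 130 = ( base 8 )154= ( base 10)108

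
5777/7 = 825 + 2/7 = 825.29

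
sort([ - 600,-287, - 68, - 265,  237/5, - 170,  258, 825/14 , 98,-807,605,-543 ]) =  [ - 807,-600,-543, -287, - 265,- 170, - 68,  237/5 , 825/14,98, 258, 605]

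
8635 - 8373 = 262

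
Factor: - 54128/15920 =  - 5^( - 1) * 17^1 = - 17/5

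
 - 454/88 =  - 6+37/44 = - 5.16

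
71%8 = 7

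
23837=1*23837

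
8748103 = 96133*91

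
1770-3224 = -1454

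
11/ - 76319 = - 11/76319 = - 0.00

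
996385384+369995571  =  1366380955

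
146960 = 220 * 668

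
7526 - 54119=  - 46593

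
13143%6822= 6321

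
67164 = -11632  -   - 78796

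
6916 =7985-1069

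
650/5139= 650/5139 = 0.13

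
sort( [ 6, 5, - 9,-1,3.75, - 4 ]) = [  -  9, - 4, - 1,3.75, 5,6]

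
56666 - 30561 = 26105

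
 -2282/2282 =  -1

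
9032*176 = 1589632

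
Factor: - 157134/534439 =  - 2^1*3^1*26189^1*534439^(  -  1 ) 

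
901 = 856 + 45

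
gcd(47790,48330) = 270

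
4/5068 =1/1267=   0.00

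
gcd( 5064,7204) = 4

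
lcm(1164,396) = 38412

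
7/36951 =7/36951 = 0.00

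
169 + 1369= 1538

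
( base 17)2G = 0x32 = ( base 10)50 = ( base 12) 42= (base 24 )22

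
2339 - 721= 1618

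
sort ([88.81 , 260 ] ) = [ 88.81,260 ] 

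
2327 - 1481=846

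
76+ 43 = 119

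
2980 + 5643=8623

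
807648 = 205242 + 602406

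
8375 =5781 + 2594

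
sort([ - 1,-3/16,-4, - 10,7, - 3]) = [ - 10,-4  , - 3, - 1, - 3/16,7 ]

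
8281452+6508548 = 14790000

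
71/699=71/699=0.10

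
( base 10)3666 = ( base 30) 426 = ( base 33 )3c3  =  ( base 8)7122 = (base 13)1890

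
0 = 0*68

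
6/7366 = 3/3683 = 0.00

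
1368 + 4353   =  5721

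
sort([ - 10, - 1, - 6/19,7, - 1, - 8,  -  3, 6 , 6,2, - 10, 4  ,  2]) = [ - 10, - 10, - 8,- 3, - 1, - 1, - 6/19,2, 2,4,6, 6,7]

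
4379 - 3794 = 585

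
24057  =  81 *297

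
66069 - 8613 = 57456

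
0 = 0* 667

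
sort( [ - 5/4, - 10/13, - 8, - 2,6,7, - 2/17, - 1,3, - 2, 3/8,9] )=[ - 8, - 2,-2 , - 5/4, - 1,  -  10/13, - 2/17,3/8, 3,6,7, 9] 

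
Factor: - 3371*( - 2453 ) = 11^1*223^1*3371^1 = 8269063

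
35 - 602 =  - 567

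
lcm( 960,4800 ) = 4800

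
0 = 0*23639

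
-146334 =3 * (-48778 )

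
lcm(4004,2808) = 216216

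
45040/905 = 9008/181 = 49.77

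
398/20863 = 398/20863=0.02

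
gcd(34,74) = 2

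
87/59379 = 29/19793 = 0.00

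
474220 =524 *905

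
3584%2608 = 976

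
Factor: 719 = 719^1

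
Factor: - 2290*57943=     -  132689470 = - 2^1 * 5^1*229^1 * 57943^1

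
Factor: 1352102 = 2^1 * 676051^1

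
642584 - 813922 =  - 171338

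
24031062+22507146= 46538208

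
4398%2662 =1736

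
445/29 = 445/29 = 15.34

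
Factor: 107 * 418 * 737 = 2^1*11^2*19^1*67^1*107^1=32963062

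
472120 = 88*5365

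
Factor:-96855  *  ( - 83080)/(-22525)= - 2^3*3^1 * 11^1*17^( - 1)*31^1*53^( - 1 )*67^1*587^1= - 321868536/901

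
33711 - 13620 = 20091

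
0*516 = 0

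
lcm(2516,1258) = 2516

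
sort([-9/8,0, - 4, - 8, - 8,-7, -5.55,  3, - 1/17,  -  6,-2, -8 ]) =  [-8, - 8, - 8, - 7, - 6,-5.55,  -  4,  -  2, - 9/8,  -  1/17, 0, 3]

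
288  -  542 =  - 254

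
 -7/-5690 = 7/5690 = 0.00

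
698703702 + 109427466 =808131168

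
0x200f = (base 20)10a7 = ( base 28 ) AD3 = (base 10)8207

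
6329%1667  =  1328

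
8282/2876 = 4141/1438 = 2.88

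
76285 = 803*95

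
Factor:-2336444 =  - 2^2*11^1*53101^1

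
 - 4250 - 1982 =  - 6232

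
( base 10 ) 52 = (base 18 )2g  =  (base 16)34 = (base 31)1l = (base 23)26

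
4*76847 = 307388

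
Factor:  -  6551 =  - 6551^1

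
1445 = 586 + 859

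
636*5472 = 3480192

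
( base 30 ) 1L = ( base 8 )63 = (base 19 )2D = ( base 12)43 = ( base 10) 51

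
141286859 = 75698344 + 65588515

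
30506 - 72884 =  - 42378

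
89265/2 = 44632+ 1/2=   44632.50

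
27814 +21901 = 49715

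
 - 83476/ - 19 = 83476/19 = 4393.47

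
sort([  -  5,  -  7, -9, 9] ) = [ - 9  , - 7, - 5,9] 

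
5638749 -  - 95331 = 5734080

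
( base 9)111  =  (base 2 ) 1011011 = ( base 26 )3D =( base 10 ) 91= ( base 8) 133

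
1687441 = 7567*223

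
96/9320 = 12/1165 = 0.01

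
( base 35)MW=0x322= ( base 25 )172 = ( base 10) 802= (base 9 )1081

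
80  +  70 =150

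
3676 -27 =3649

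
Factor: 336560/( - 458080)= - 601/818=-2^( -1)*409^(  -  1 )*601^1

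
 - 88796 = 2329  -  91125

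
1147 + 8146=9293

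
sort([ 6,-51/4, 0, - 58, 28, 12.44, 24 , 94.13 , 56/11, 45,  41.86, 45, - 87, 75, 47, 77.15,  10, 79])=[-87, - 58, - 51/4 , 0, 56/11,6,10, 12.44, 24,  28,41.86, 45,45,  47, 75, 77.15, 79, 94.13]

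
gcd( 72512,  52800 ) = 704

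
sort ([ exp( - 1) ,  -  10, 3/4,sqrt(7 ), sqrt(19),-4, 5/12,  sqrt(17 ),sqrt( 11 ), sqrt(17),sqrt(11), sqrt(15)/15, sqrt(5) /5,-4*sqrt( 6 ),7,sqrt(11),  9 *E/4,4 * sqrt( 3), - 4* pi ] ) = [-4 * pi ,-10, - 4*sqrt ( 6 ), - 4,  sqrt(15)/15,exp( - 1),5/12,sqrt( 5 ) /5,3/4, sqrt(7),sqrt(11 ),sqrt( 11) , sqrt( 11 ),sqrt(17 ),  sqrt(17 ), sqrt(19 ), 9*E/4, 4*sqrt( 3),7] 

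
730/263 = 730/263= 2.78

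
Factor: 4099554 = 2^1*3^2*19^1 * 11987^1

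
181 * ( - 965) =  - 174665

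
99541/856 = 99541/856 = 116.29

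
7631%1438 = 441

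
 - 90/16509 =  - 1+5473/5503 =- 0.01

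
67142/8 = 33571/4 = 8392.75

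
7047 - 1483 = 5564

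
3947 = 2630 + 1317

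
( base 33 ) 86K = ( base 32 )8N2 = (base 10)8930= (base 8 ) 21342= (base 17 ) 1DF5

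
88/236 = 22/59 =0.37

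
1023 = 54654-53631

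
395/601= 395/601 = 0.66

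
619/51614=619/51614 = 0.01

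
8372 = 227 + 8145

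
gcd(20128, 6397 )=1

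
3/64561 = 3/64561 = 0.00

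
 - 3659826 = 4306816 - 7966642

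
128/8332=32/2083 = 0.02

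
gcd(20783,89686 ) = 1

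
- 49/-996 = 49/996 = 0.05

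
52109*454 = 23657486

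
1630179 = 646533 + 983646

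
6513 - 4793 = 1720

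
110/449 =110/449= 0.24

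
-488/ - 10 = 244/5 = 48.80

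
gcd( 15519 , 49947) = 3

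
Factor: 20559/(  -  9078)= - 77/34 =- 2^(  -  1)*7^1 * 11^1*17^( - 1) 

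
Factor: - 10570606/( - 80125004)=5285303/40062502 =2^( - 1)*571^ ( - 1 )*1471^1 * 3593^1* 35081^( - 1)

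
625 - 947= - 322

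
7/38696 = 1/5528=0.00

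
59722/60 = 29861/30 = 995.37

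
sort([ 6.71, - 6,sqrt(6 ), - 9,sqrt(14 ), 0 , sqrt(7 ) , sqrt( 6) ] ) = [ - 9,- 6,0,sqrt(6),sqrt(6), sqrt(7 ), sqrt(14),6.71] 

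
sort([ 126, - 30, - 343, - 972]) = [ - 972, - 343, - 30,126]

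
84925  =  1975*43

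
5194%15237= 5194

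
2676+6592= 9268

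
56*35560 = 1991360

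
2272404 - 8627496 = - 6355092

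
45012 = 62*726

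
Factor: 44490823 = 13^1 * 1597^1*2143^1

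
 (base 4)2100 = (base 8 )220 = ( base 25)5j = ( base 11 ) 121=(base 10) 144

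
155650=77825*2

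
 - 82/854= - 41/427  =  -0.10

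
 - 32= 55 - 87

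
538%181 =176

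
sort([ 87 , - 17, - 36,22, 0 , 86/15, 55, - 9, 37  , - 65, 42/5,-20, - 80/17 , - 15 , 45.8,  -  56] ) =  [- 65, - 56,-36,-20, - 17, - 15, -9, - 80/17,0, 86/15,42/5,22,37,45.8,55, 87] 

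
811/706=811/706 =1.15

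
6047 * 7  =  42329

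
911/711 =1  +  200/711= 1.28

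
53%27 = 26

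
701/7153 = 701/7153=0.10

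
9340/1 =9340=9340.00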